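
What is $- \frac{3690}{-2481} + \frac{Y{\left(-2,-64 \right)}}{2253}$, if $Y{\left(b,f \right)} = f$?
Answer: $\frac{2718262}{1863231} \approx 1.4589$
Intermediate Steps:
$- \frac{3690}{-2481} + \frac{Y{\left(-2,-64 \right)}}{2253} = - \frac{3690}{-2481} - \frac{64}{2253} = \left(-3690\right) \left(- \frac{1}{2481}\right) - \frac{64}{2253} = \frac{1230}{827} - \frac{64}{2253} = \frac{2718262}{1863231}$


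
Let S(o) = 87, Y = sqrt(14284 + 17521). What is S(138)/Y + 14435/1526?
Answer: 14435/1526 + 87*sqrt(31805)/31805 ≈ 9.9472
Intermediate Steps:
Y = sqrt(31805) ≈ 178.34
S(138)/Y + 14435/1526 = 87/(sqrt(31805)) + 14435/1526 = 87*(sqrt(31805)/31805) + 14435*(1/1526) = 87*sqrt(31805)/31805 + 14435/1526 = 14435/1526 + 87*sqrt(31805)/31805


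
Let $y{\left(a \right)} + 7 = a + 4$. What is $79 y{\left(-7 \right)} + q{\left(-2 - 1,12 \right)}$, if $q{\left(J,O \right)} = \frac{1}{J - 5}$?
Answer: $- \frac{6321}{8} \approx -790.13$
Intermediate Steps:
$y{\left(a \right)} = -3 + a$ ($y{\left(a \right)} = -7 + \left(a + 4\right) = -7 + \left(4 + a\right) = -3 + a$)
$q{\left(J,O \right)} = \frac{1}{-5 + J}$
$79 y{\left(-7 \right)} + q{\left(-2 - 1,12 \right)} = 79 \left(-3 - 7\right) + \frac{1}{-5 - 3} = 79 \left(-10\right) + \frac{1}{-5 - 3} = -790 + \frac{1}{-5 - 3} = -790 + \frac{1}{-8} = -790 - \frac{1}{8} = - \frac{6321}{8}$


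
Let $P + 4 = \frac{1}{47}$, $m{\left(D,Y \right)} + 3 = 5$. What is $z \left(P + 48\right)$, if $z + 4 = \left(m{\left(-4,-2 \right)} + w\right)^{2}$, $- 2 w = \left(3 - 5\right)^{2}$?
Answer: $- \frac{8276}{47} \approx -176.09$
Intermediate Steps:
$m{\left(D,Y \right)} = 2$ ($m{\left(D,Y \right)} = -3 + 5 = 2$)
$w = -2$ ($w = - \frac{\left(3 - 5\right)^{2}}{2} = - \frac{\left(-2\right)^{2}}{2} = \left(- \frac{1}{2}\right) 4 = -2$)
$z = -4$ ($z = -4 + \left(2 - 2\right)^{2} = -4 + 0^{2} = -4 + 0 = -4$)
$P = - \frac{187}{47}$ ($P = -4 + \frac{1}{47} = - \frac{187}{47} \approx -3.9787$)
$z \left(P + 48\right) = - 4 \left(- \frac{187}{47} + 48\right) = \left(-4\right) \frac{2069}{47} = - \frac{8276}{47}$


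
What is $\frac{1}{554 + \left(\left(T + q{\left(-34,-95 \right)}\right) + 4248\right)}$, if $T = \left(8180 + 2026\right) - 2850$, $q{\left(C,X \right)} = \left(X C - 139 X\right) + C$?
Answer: $\frac{1}{28559} \approx 3.5015 \cdot 10^{-5}$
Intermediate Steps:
$q{\left(C,X \right)} = C - 139 X + C X$ ($q{\left(C,X \right)} = \left(C X - 139 X\right) + C = \left(- 139 X + C X\right) + C = C - 139 X + C X$)
$T = 7356$ ($T = 10206 - 2850 = 7356$)
$\frac{1}{554 + \left(\left(T + q{\left(-34,-95 \right)}\right) + 4248\right)} = \frac{1}{554 + \left(\left(7356 - -16401\right) + 4248\right)} = \frac{1}{554 + \left(\left(7356 + \left(-34 + 13205 + 3230\right)\right) + 4248\right)} = \frac{1}{554 + \left(\left(7356 + 16401\right) + 4248\right)} = \frac{1}{554 + \left(23757 + 4248\right)} = \frac{1}{554 + 28005} = \frac{1}{28559}$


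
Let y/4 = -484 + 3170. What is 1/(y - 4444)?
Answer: 1/6300 ≈ 0.00015873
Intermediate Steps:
y = 10744 (y = 4*(-484 + 3170) = 4*2686 = 10744)
1/(y - 4444) = 1/(10744 - 4444) = 1/6300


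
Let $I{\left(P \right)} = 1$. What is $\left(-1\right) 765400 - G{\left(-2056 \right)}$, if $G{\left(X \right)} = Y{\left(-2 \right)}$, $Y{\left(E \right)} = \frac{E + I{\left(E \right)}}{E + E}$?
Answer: $- \frac{3061601}{4} \approx -7.654 \cdot 10^{5}$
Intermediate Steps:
$Y{\left(E \right)} = \frac{1 + E}{2 E}$ ($Y{\left(E \right)} = \frac{E + 1}{E + E} = \frac{1 + E}{2 E}$)
$G{\left(X \right)} = \frac{1}{4}$ ($G{\left(X \right)} = \frac{1 - 2}{2 \left(-2\right)} = \frac{1}{2} \left(- \frac{1}{2}\right) \left(-1\right) = \frac{1}{4}$)
$\left(-1\right) 765400 - G{\left(-2056 \right)} = \left(-1\right) 765400 - \frac{1}{4} = -765400 - \frac{1}{4} = - \frac{3061601}{4}$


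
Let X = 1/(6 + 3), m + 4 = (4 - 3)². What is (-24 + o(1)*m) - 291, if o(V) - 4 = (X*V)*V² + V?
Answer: -991/3 ≈ -330.33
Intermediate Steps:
m = -3 (m = -4 + (4 - 3)² = -4 + 1² = -4 + 1 = -3)
X = ⅑ (X = 1/9 = ⅑ ≈ 0.11111)
o(V) = 4 + V + V³/9 (o(V) = 4 + ((V/9)*V² + V) = 4 + (V³/9 + V) = 4 + (V + V³/9) = 4 + V + V³/9)
(-24 + o(1)*m) - 291 = (-24 + (4 + 1 + (⅑)*1³)*(-3)) - 291 = (-24 + (4 + 1 + (⅑)*1)*(-3)) - 291 = (-24 + (4 + 1 + ⅑)*(-3)) - 291 = (-24 + (46/9)*(-3)) - 291 = (-24 - 46/3) - 291 = -118/3 - 291 = -991/3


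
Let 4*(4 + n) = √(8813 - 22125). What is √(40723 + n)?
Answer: √(40719 + 8*I*√13) ≈ 201.79 + 0.0715*I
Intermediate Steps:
n = -4 + 8*I*√13 (n = -4 + √(8813 - 22125)/4 = -4 + √(-13312)/4 = -4 + (32*I*√13)/4 = -4 + 8*I*√13 ≈ -4.0 + 28.844*I)
√(40723 + n) = √(40723 + (-4 + 8*I*√13)) = √(40719 + 8*I*√13)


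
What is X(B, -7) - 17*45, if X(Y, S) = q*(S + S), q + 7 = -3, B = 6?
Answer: -625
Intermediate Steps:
q = -10 (q = -7 - 3 = -10)
X(Y, S) = -20*S (X(Y, S) = -10*(S + S) = -20*S)
X(B, -7) - 17*45 = -20*(-7) - 17*45 = 140 - 765 = -625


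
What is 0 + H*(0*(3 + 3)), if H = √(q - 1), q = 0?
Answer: 0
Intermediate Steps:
H = I (H = √(0 - 1) = √(-1) = I ≈ 1.0*I)
0 + H*(0*(3 + 3)) = 0 + I*(0*(3 + 3)) = 0 + I*(0*6) = 0 + I*0 = 0 + 0 = 0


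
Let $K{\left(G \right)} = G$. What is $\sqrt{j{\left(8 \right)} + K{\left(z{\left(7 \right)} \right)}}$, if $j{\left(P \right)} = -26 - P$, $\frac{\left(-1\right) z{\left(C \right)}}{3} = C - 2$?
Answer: $7 i \approx 7.0 i$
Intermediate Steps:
$z{\left(C \right)} = 6 - 3 C$ ($z{\left(C \right)} = - 3 \left(C - 2\right) = - 3 \left(-2 + C\right) = 6 - 3 C$)
$\sqrt{j{\left(8 \right)} + K{\left(z{\left(7 \right)} \right)}} = \sqrt{\left(-26 - 8\right) + \left(6 - 21\right)} = \sqrt{-34 - 15} = \sqrt{-49} = 7 i$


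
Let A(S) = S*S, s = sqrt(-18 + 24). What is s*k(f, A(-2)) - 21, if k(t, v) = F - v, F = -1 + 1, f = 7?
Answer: -21 - 4*sqrt(6) ≈ -30.798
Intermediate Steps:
s = sqrt(6) ≈ 2.4495
A(S) = S**2
F = 0
k(t, v) = -v (k(t, v) = 0 - v = -v)
s*k(f, A(-2)) - 21 = sqrt(6)*(-1*(-2)**2) - 21 = sqrt(6)*(-1*4) - 21 = sqrt(6)*(-4) - 21 = -4*sqrt(6) - 21 = -21 - 4*sqrt(6)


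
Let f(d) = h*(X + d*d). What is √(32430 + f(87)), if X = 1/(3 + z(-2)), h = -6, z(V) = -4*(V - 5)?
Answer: I*√12477810/31 ≈ 113.95*I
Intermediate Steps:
z(V) = 20 - 4*V (z(V) = -4*(-5 + V) = 20 - 4*V)
X = 1/31 (X = 1/(3 + (20 - 4*(-2))) = 1/(3 + (20 + 8)) = 1/(3 + 28) = 1/31 ≈ 0.032258)
f(d) = -6/31 - 6*d² (f(d) = -6*(1/31 + d*d) = -6*(1/31 + d²) = -6/31 - 6*d²)
√(32430 + f(87)) = √(32430 + (-6/31 - 6*87²)) = √(32430 + (-6/31 - 6*7569)) = √(32430 + (-6/31 - 45414)) = √(32430 - 1407840/31) = √(-402510/31) = I*√12477810/31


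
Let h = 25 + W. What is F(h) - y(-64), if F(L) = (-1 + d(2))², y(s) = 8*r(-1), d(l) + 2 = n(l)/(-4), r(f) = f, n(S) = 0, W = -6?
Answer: 17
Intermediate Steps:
h = 19 (h = 25 - 6 = 19)
d(l) = -2 (d(l) = -2 + 0/(-4) = -2 + 0*(-¼) = -2 + 0 = -2)
y(s) = -8 (y(s) = 8*(-1) = -8)
F(L) = 9 (F(L) = (-1 - 2)² = (-3)² = 9)
F(h) - y(-64) = 9 - 1*(-8) = 9 + 8 = 17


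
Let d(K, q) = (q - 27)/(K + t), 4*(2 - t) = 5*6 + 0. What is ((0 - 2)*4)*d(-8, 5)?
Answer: -352/27 ≈ -13.037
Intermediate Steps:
t = -11/2 (t = 2 - (5*6 + 0)/4 = 2 - (30 + 0)/4 = 2 - 1/4*30 = 2 - 15/2 = -11/2 ≈ -5.5000)
d(K, q) = (-27 + q)/(-11/2 + K) (d(K, q) = (q - 27)/(K - 11/2) = (-27 + q)/(-11/2 + K))
((0 - 2)*4)*d(-8, 5) = ((0 - 2)*4)*(2*(-27 + 5)/(-11 + 2*(-8))) = (-2*4)*(2*(-22)/(-11 - 16)) = -16*(-22)/(-27) = -16*(-1)*(-22)/27 = -8*44/27 = -352/27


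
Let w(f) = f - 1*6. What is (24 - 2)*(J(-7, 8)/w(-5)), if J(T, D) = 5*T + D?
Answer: 54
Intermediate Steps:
w(f) = -6 + f (w(f) = f - 6 = -6 + f)
J(T, D) = D + 5*T
(24 - 2)*(J(-7, 8)/w(-5)) = (24 - 2)*((8 + 5*(-7))/(-6 - 5)) = 22*((8 - 35)/(-11)) = 22*(-27*(-1/11)) = 22*(27/11) = 54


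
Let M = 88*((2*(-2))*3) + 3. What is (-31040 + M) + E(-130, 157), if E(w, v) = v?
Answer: -31936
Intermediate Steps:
M = -1053 (M = 88*(-4*3) + 3 = 88*(-12) + 3 = -1056 + 3 = -1053)
(-31040 + M) + E(-130, 157) = (-31040 - 1053) + 157 = -32093 + 157 = -31936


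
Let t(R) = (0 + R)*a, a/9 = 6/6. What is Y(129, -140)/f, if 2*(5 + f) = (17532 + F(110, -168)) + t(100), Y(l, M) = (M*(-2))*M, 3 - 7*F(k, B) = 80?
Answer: -78400/18411 ≈ -4.2583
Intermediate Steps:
a = 9 (a = 9*(6/6) = 9*(6*(1/6)) = 9*1 = 9)
F(k, B) = -11 (F(k, B) = 3/7 - 1/7*80 = 3/7 - 80/7 = -11)
t(R) = 9*R (t(R) = (0 + R)*9 = R*9 = 9*R)
Y(l, M) = -2*M**2 (Y(l, M) = (-2*M)*M = -2*M**2)
f = 18411/2 (f = -5 + ((17532 - 11) + 9*100)/2 = -5 + (17521 + 900)/2 = -5 + (1/2)*18421 = -5 + 18421/2 = 18411/2 ≈ 9205.5)
Y(129, -140)/f = (-2*(-140)**2)/(18411/2) = -2*19600*(2/18411) = -39200*2/18411 = -78400/18411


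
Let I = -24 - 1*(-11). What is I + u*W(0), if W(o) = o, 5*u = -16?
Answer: -13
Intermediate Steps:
u = -16/5 (u = (⅕)*(-16) = -16/5 ≈ -3.2000)
I = -13 (I = -24 + 11 = -13)
I + u*W(0) = -13 - 16/5*0 = -13 + 0 = -13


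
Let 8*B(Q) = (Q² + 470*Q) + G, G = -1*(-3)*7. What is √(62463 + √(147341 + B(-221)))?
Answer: √(62463 + √140465) ≈ 250.67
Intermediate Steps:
G = 21 (G = 3*7 = 21)
B(Q) = 21/8 + Q²/8 + 235*Q/4 (B(Q) = ((Q² + 470*Q) + 21)/8 = (21 + Q² + 470*Q)/8 = 21/8 + Q²/8 + 235*Q/4)
√(62463 + √(147341 + B(-221))) = √(62463 + √(147341 + (21/8 + (⅛)*(-221)² + (235/4)*(-221)))) = √(62463 + √(147341 + (21/8 + (⅛)*48841 - 51935/4))) = √(62463 + √(147341 + (21/8 + 48841/8 - 51935/4))) = √(62463 + √(147341 - 6876)) = √(62463 + √140465)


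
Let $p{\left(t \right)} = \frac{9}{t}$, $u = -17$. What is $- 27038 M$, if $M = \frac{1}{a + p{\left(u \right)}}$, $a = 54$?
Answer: $- \frac{459646}{909} \approx -505.66$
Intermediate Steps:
$M = \frac{17}{909}$ ($M = \frac{1}{54 + \frac{9}{-17}} = \frac{1}{54 + 9 \left(- \frac{1}{17}\right)} = \frac{1}{54 - \frac{9}{17}} = \frac{1}{\frac{909}{17}} = \frac{17}{909} \approx 0.018702$)
$- 27038 M = \left(-27038\right) \frac{17}{909} = - \frac{459646}{909}$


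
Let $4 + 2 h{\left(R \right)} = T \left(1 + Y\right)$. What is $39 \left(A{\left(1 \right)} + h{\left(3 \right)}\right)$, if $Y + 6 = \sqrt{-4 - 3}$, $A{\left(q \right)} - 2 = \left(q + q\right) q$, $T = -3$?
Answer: $\frac{741}{2} - \frac{117 i \sqrt{7}}{2} \approx 370.5 - 154.78 i$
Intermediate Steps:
$A{\left(q \right)} = 2 + 2 q^{2}$ ($A{\left(q \right)} = 2 + \left(q + q\right) q = 2 + 2 q q = 2 + 2 q^{2}$)
$Y = -6 + i \sqrt{7}$ ($Y = -6 + \sqrt{-4 - 3} = -6 + \sqrt{-7} = -6 + i \sqrt{7} \approx -6.0 + 2.6458 i$)
$h{\left(R \right)} = \frac{11}{2} - \frac{3 i \sqrt{7}}{2}$ ($h{\left(R \right)} = -2 + \frac{\left(-3\right) \left(1 - \left(6 - i \sqrt{7}\right)\right)}{2} = -2 + \frac{\left(-3\right) \left(-5 + i \sqrt{7}\right)}{2} = -2 + \frac{15 - 3 i \sqrt{7}}{2} = -2 + \left(\frac{15}{2} - \frac{3 i \sqrt{7}}{2}\right) = \frac{11}{2} - \frac{3 i \sqrt{7}}{2}$)
$39 \left(A{\left(1 \right)} + h{\left(3 \right)}\right) = 39 \left(\left(2 + 2 \cdot 1^{2}\right) + \left(\frac{11}{2} - \frac{3 i \sqrt{7}}{2}\right)\right) = 39 \left(\left(2 + 2 \cdot 1\right) + \left(\frac{11}{2} - \frac{3 i \sqrt{7}}{2}\right)\right) = 39 \left(\left(2 + 2\right) + \left(\frac{11}{2} - \frac{3 i \sqrt{7}}{2}\right)\right) = 39 \left(4 + \left(\frac{11}{2} - \frac{3 i \sqrt{7}}{2}\right)\right) = 39 \left(\frac{19}{2} - \frac{3 i \sqrt{7}}{2}\right) = \frac{741}{2} - \frac{117 i \sqrt{7}}{2}$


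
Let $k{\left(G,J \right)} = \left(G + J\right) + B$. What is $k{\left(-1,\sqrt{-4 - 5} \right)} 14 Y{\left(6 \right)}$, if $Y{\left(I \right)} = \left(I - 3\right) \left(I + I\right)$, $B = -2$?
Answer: $-1512 + 1512 i \approx -1512.0 + 1512.0 i$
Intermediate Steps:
$Y{\left(I \right)} = 2 I \left(-3 + I\right)$ ($Y{\left(I \right)} = \left(-3 + I\right) 2 I = 2 I \left(-3 + I\right)$)
$k{\left(G,J \right)} = -2 + G + J$ ($k{\left(G,J \right)} = \left(G + J\right) - 2 = -2 + G + J$)
$k{\left(-1,\sqrt{-4 - 5} \right)} 14 Y{\left(6 \right)} = \left(-2 - 1 + \sqrt{-4 - 5}\right) 14 \cdot 2 \cdot 6 \left(-3 + 6\right) = \left(-2 - 1 + \sqrt{-9}\right) 14 \cdot 2 \cdot 6 \cdot 3 = \left(-2 - 1 + 3 i\right) 14 \cdot 36 = \left(-3 + 3 i\right) 14 \cdot 36 = \left(-42 + 42 i\right) 36 = -1512 + 1512 i$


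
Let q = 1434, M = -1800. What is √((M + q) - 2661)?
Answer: I*√3027 ≈ 55.018*I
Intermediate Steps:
√((M + q) - 2661) = √((-1800 + 1434) - 2661) = √(-366 - 2661) = √(-3027) = I*√3027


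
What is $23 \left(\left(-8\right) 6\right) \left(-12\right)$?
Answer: $13248$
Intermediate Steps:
$23 \left(\left(-8\right) 6\right) \left(-12\right) = 23 \left(-48\right) \left(-12\right) = \left(-1104\right) \left(-12\right) = 13248$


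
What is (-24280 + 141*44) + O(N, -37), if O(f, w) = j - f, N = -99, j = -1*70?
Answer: -18047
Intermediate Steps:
j = -70
O(f, w) = -70 - f
(-24280 + 141*44) + O(N, -37) = (-24280 + 141*44) + (-70 - 1*(-99)) = (-24280 + 6204) + (-70 + 99) = -18076 + 29 = -18047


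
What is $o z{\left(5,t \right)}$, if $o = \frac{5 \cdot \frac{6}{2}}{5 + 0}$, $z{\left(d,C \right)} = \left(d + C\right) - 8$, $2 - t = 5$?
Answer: $-18$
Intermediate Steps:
$t = -3$ ($t = 2 - 5 = -3$)
$z{\left(d,C \right)} = -8 + C + d$ ($z{\left(d,C \right)} = \left(C + d\right) - 8 = -8 + C + d$)
$o = 3$ ($o = \frac{5 \cdot 6 \cdot \frac{1}{2}}{5} = 5 \cdot 3 \cdot \frac{1}{5} = 15 \cdot \frac{1}{5} = 3$)
$o z{\left(5,t \right)} = 3 \left(-8 - 3 + 5\right) = 3 \left(-6\right) = -18$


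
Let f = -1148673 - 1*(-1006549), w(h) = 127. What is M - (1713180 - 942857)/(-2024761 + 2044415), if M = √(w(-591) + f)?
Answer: -770323/19654 + I*√141997 ≈ -39.194 + 376.82*I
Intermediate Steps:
f = -142124 (f = -1148673 + 1006549 = -142124)
M = I*√141997 (M = √(127 - 142124) = √(-141997) = I*√141997 ≈ 376.82*I)
M - (1713180 - 942857)/(-2024761 + 2044415) = I*√141997 - (1713180 - 942857)/(-2024761 + 2044415) = I*√141997 - 770323/19654 = -770323/19654 + I*√141997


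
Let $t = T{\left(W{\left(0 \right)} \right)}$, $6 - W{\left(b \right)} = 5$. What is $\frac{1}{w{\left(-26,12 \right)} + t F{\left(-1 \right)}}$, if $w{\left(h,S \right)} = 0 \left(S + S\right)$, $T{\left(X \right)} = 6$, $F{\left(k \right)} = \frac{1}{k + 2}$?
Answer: $\frac{1}{6} \approx 0.16667$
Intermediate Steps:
$F{\left(k \right)} = \frac{1}{2 + k}$
$W{\left(b \right)} = 1$ ($W{\left(b \right)} = 6 - 5 = 1$)
$w{\left(h,S \right)} = 0$ ($w{\left(h,S \right)} = 0 \cdot 2 S = 0$)
$t = 6$
$\frac{1}{w{\left(-26,12 \right)} + t F{\left(-1 \right)}} = \frac{1}{0 + \frac{6}{2 - 1}} = \frac{1}{0 + \frac{6}{1}} = \frac{1}{0 + 6 \cdot 1} = \frac{1}{0 + 6} = \frac{1}{6}$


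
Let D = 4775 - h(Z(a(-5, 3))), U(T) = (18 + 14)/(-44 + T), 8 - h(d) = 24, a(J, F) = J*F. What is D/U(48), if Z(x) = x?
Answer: 4791/8 ≈ 598.88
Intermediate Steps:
a(J, F) = F*J
h(d) = -16 (h(d) = 8 - 1*24 = 8 - 24 = -16)
U(T) = 32/(-44 + T)
D = 4791 (D = 4775 - 1*(-16) = 4775 + 16 = 4791)
D/U(48) = 4791/((32/(-44 + 48))) = 4791/((32/4)) = 4791/((32*(¼))) = 4791/8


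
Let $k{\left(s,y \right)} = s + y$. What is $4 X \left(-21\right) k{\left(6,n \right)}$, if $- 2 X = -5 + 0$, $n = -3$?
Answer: $-630$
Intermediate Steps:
$X = \frac{5}{2}$ ($X = - \frac{-5 + 0}{2} = \left(- \frac{1}{2}\right) \left(-5\right) = \frac{5}{2} \approx 2.5$)
$4 X \left(-21\right) k{\left(6,n \right)} = 4 \cdot \frac{5}{2} \left(-21\right) \left(6 - 3\right) = 10 \left(-21\right) 3 = \left(-210\right) 3 = -630$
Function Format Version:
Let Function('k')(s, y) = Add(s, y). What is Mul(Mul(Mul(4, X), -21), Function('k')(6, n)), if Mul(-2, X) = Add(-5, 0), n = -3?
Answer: -630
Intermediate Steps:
X = Rational(5, 2) (X = Mul(Rational(-1, 2), Add(-5, 0)) = Mul(Rational(-1, 2), -5) = Rational(5, 2) ≈ 2.5000)
Mul(Mul(Mul(4, X), -21), Function('k')(6, n)) = Mul(Mul(Mul(4, Rational(5, 2)), -21), Add(6, -3)) = Mul(Mul(10, -21), 3) = Mul(-210, 3) = -630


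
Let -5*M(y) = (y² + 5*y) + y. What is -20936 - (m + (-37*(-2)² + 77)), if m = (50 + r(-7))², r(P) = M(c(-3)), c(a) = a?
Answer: -588706/25 ≈ -23548.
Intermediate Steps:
M(y) = -6*y/5 - y²/5 (M(y) = -((y² + 5*y) + y)/5 = -(y² + 6*y)/5 = -6*y/5 - y²/5)
r(P) = 9/5 (r(P) = -⅕*(-3)*(6 - 3) = -⅕*(-3)*3 = 9/5)
m = 67081/25 (m = (50 + 9/5)² = (259/5)² = 67081/25 ≈ 2683.2)
-20936 - (m + (-37*(-2)² + 77)) = -20936 - (67081/25 + (-37*(-2)² + 77)) = -20936 - (67081/25 + (-37*4 + 77)) = -20936 - (67081/25 + (-148 + 77)) = -20936 - (67081/25 - 71) = -20936 - 1*65306/25 = -20936 - 65306/25 = -588706/25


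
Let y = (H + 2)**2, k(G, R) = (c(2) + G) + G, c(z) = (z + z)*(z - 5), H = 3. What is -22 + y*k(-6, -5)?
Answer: -622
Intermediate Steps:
c(z) = 2*z*(-5 + z) (c(z) = (2*z)*(-5 + z) = 2*z*(-5 + z))
k(G, R) = -12 + 2*G (k(G, R) = (2*2*(-5 + 2) + G) + G = (2*2*(-3) + G) + G = (-12 + G) + G = -12 + 2*G)
y = 25 (y = (3 + 2)**2 = 5**2 = 25)
-22 + y*k(-6, -5) = -22 + 25*(-12 + 2*(-6)) = -22 + 25*(-12 - 12) = -22 + 25*(-24) = -22 - 600 = -622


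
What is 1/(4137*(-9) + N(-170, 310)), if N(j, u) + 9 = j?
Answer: -1/37412 ≈ -2.6729e-5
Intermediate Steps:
N(j, u) = -9 + j
1/(4137*(-9) + N(-170, 310)) = 1/(4137*(-9) + (-9 - 170)) = 1/(-37233 - 179) = 1/(-37412) = -1/37412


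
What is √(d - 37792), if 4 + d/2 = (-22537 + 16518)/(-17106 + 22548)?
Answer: I*√279881567499/2721 ≈ 194.43*I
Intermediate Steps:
d = -27787/2721 (d = -8 + 2*((-22537 + 16518)/(-17106 + 22548)) = -8 + 2*(-6019/5442) = -8 - 6019/2721 = -27787/2721 ≈ -10.212)
√(d - 37792) = √(-27787/2721 - 37792) = √(-102859819/2721) = I*√279881567499/2721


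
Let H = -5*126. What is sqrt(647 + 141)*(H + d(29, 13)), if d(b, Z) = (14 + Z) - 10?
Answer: -1226*sqrt(197) ≈ -17208.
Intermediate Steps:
d(b, Z) = 4 + Z
H = -630
sqrt(647 + 141)*(H + d(29, 13)) = sqrt(647 + 141)*(-630 + (4 + 13)) = sqrt(788)*(-630 + 17) = (2*sqrt(197))*(-613) = -1226*sqrt(197)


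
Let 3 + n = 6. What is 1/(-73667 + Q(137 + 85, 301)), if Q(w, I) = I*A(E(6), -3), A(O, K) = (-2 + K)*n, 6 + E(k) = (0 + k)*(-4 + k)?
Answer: -1/78182 ≈ -1.2791e-5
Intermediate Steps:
n = 3 (n = -3 + 6 = 3)
E(k) = -6 + k*(-4 + k) (E(k) = -6 + (0 + k)*(-4 + k) = -6 + k*(-4 + k))
A(O, K) = -6 + 3*K (A(O, K) = (-2 + K)*3 = -6 + 3*K)
Q(w, I) = -15*I (Q(w, I) = I*(-6 + 3*(-3)) = I*(-6 - 9) = I*(-15) = -15*I)
1/(-73667 + Q(137 + 85, 301)) = 1/(-73667 - 15*301) = 1/(-73667 - 4515) = 1/(-78182) = -1/78182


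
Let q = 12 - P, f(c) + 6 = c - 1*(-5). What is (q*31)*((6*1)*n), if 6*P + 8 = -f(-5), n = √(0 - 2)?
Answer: 2294*I*√2 ≈ 3244.2*I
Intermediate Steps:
n = I*√2 (n = √(-2) = I*√2 ≈ 1.4142*I)
f(c) = -1 + c (f(c) = -6 + (c - 1*(-5)) = -6 + (c + 5) = -6 + (5 + c) = -1 + c)
P = -⅓ (P = -4/3 + (-(-1 - 5))/6 = -4/3 + (-1*(-6))/6 = -4/3 + (⅙)*6 = -4/3 + 1 = -⅓ ≈ -0.33333)
q = 37/3 (q = 12 - 1*(-⅓) = 12 + ⅓ = 37/3 ≈ 12.333)
(q*31)*((6*1)*n) = ((37/3)*31)*((6*1)*(I*√2)) = 1147*(6*(I*√2))/3 = 1147*(6*I*√2)/3 = 2294*I*√2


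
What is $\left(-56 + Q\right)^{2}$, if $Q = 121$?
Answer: $4225$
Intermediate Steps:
$\left(-56 + Q\right)^{2} = \left(-56 + 121\right)^{2} = 65^{2} = 4225$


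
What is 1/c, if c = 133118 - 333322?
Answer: -1/200204 ≈ -4.9949e-6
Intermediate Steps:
c = -200204
1/c = 1/(-200204) = -1/200204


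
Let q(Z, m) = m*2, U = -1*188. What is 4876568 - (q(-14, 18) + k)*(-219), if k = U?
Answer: 4843280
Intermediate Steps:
U = -188
q(Z, m) = 2*m
k = -188
4876568 - (q(-14, 18) + k)*(-219) = 4876568 - (2*18 - 188)*(-219) = 4876568 - (36 - 188)*(-219) = 4876568 - (-152)*(-219) = 4876568 - 1*33288 = 4876568 - 33288 = 4843280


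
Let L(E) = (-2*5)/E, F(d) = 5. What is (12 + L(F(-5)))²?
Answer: 100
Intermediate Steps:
L(E) = -10/E
(12 + L(F(-5)))² = (12 - 10/5)² = (12 - 10*⅕)² = (12 - 2)² = 10² = 100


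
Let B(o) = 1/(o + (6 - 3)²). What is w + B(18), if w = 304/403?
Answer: 8611/10881 ≈ 0.79138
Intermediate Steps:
B(o) = 1/(9 + o) (B(o) = 1/(o + 3²) = 1/(o + 9) = 1/(9 + o))
w = 304/403 (w = 304*(1/403) = 304/403 ≈ 0.75434)
w + B(18) = 304/403 + 1/(9 + 18) = 304/403 + 1/27 = 8611/10881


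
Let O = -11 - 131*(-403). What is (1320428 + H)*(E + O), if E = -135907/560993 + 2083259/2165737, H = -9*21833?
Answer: 3133767239223323041830/52824491167 ≈ 5.9324e+10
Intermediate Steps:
O = 52782 (O = -11 + 52793 = 52782)
H = -196497
E = 38015430336/52824491167 (E = -135907*1/560993 + 2083259*(1/2165737) = -5909/24391 + 2083259/2165737 = 38015430336/52824491167 ≈ 0.71966)
(1320428 + H)*(E + O) = (1320428 - 196497)*(38015430336/52824491167 + 52782) = 1123931*(2788220308206930/52824491167) = 3133767239223323041830/52824491167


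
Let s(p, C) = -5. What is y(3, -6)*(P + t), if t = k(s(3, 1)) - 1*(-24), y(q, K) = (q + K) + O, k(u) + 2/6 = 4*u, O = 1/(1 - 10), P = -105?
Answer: 8512/27 ≈ 315.26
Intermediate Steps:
O = -1/9 (O = 1/(-9) = -1/9 ≈ -0.11111)
k(u) = -1/3 + 4*u
y(q, K) = -1/9 + K + q (y(q, K) = (q + K) - 1/9 = (K + q) - 1/9 = -1/9 + K + q)
t = 11/3 (t = (-1/3 + 4*(-5)) - 1*(-24) = (-1/3 - 20) + 24 = -61/3 + 24 = 11/3 ≈ 3.6667)
y(3, -6)*(P + t) = (-1/9 - 6 + 3)*(-105 + 11/3) = -28/9*(-304/3) = 8512/27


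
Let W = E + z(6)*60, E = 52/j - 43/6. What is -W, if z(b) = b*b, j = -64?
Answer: -103297/48 ≈ -2152.0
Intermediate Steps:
z(b) = b**2
E = -383/48 (E = 52/(-64) - 43/6 = 52*(-1/64) - 43*1/6 = -13/16 - 43/6 = -383/48 ≈ -7.9792)
W = 103297/48 (W = -383/48 + 6**2*60 = -383/48 + 36*60 = -383/48 + 2160 = 103297/48 ≈ 2152.0)
-W = -1*103297/48 = -103297/48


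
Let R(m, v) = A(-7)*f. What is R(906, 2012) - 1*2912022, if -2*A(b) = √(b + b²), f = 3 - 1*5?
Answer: -2912022 + √42 ≈ -2.9120e+6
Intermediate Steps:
f = -2 (f = 3 - 5 = -2)
A(b) = -√(b + b²)/2
R(m, v) = √42 (R(m, v) = -√42/2*(-2) = √42)
R(906, 2012) - 1*2912022 = √42 - 1*2912022 = √42 - 2912022 = -2912022 + √42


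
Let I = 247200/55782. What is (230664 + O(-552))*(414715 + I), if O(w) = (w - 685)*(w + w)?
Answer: 683868318167240/1033 ≈ 6.6202e+11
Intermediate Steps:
O(w) = 2*w*(-685 + w) (O(w) = (-685 + w)*(2*w) = 2*w*(-685 + w))
I = 41200/9297 (I = 247200*(1/55782) = 41200/9297 ≈ 4.4315)
(230664 + O(-552))*(414715 + I) = (230664 + 2*(-552)*(-685 - 552))*(414715 + 41200/9297) = (230664 + 2*(-552)*(-1237))*(3855646555/9297) = (230664 + 1365648)*(3855646555/9297) = 1596312*(3855646555/9297) = 683868318167240/1033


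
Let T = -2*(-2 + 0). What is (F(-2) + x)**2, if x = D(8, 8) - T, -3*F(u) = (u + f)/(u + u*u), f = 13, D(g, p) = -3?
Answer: 2809/36 ≈ 78.028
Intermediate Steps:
T = 4 (T = -2*(-2) = 4)
F(u) = -(13 + u)/(3*(u + u**2)) (F(u) = -(u + 13)/(3*(u + u*u)) = -(13 + u)/(3*(u + u**2)))
x = -7 (x = -3 - 1*4 = -3 - 4 = -7)
(F(-2) + x)**2 = ((1/3)*(-13 - 1*(-2))/(-2*(1 - 2)) - 7)**2 = ((1/3)*(-1/2)*(-13 + 2)/(-1) - 7)**2 = ((1/3)*(-1/2)*(-1)*(-11) - 7)**2 = (-11/6 - 7)**2 = (-53/6)**2 = 2809/36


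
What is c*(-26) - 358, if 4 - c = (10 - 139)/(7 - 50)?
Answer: -384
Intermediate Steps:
c = 1 (c = 4 - (10 - 139)/(7 - 50) = 4 - (-129)/(-43) = 4 - (-129)*(-1)/43 = 4 - 1*3 = 4 - 3 = 1)
c*(-26) - 358 = 1*(-26) - 358 = -26 - 358 = -384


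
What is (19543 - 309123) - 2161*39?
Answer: -373859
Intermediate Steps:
(19543 - 309123) - 2161*39 = -289580 - 84279 = -373859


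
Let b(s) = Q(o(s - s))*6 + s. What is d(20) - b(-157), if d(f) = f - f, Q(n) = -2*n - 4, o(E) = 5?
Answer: 241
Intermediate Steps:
Q(n) = -4 - 2*n
d(f) = 0
b(s) = -84 + s (b(s) = (-4 - 2*5)*6 + s = (-4 - 10)*6 + s = -14*6 + s = -84 + s)
d(20) - b(-157) = 0 - (-84 - 157) = 0 - 1*(-241) = 0 + 241 = 241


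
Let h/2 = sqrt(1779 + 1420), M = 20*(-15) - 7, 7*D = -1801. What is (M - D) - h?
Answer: -348/7 - 2*sqrt(3199) ≈ -162.83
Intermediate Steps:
D = -1801/7 (D = (1/7)*(-1801) = -1801/7 ≈ -257.29)
M = -307 (M = -300 - 7 = -307)
h = 2*sqrt(3199) (h = 2*sqrt(1779 + 1420) = 2*sqrt(3199) ≈ 113.12)
(M - D) - h = (-307 - 1*(-1801/7)) - 2*sqrt(3199) = (-307 + 1801/7) - 2*sqrt(3199) = -348/7 - 2*sqrt(3199)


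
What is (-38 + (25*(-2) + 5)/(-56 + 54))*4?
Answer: -62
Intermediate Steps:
(-38 + (25*(-2) + 5)/(-56 + 54))*4 = (-38 + (-50 + 5)/(-2))*4 = (-38 - 45*(-½))*4 = (-38 + 45/2)*4 = -31/2*4 = -62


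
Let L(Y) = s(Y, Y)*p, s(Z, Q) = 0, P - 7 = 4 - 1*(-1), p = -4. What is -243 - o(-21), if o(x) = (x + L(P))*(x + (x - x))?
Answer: -684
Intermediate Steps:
P = 12 (P = 7 + (4 - 1*(-1)) = 7 + (4 + 1) = 7 + 5 = 12)
L(Y) = 0 (L(Y) = 0*(-4) = 0)
o(x) = x² (o(x) = (x + 0)*(x + (x - x)) = x*(x + 0) = x*x = x²)
-243 - o(-21) = -243 - 1*(-21)² = -243 - 1*441 = -243 - 441 = -684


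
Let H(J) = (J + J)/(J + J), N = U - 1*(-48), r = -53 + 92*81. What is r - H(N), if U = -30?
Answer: 7398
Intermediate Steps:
r = 7399 (r = -53 + 7452 = 7399)
N = 18 (N = -30 - 1*(-48) = -30 + 48 = 18)
H(J) = 1 (H(J) = (2*J)/((2*J)) = (2*J)*(1/(2*J)) = 1)
r - H(N) = 7399 - 1*1 = 7399 - 1 = 7398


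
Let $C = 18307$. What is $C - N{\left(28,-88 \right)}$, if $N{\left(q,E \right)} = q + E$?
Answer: $18367$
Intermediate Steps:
$N{\left(q,E \right)} = E + q$
$C - N{\left(28,-88 \right)} = 18307 - \left(-88 + 28\right) = 18307 - -60 = 18307 + 60 = 18367$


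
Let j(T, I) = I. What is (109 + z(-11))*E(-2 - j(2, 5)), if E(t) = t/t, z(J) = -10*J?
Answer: 219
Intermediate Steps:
E(t) = 1
(109 + z(-11))*E(-2 - j(2, 5)) = (109 - 10*(-11))*1 = (109 + 110)*1 = 219*1 = 219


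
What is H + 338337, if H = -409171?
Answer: -70834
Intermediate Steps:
H + 338337 = -409171 + 338337 = -70834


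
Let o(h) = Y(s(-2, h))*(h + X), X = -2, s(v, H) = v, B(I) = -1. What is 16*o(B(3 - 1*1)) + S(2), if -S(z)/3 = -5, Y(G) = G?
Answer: 111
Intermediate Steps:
o(h) = 4 - 2*h (o(h) = -2*(h - 2) = -2*(-2 + h) = 4 - 2*h)
S(z) = 15 (S(z) = -3*(-5) = 15)
16*o(B(3 - 1*1)) + S(2) = 16*(4 - 2*(-1)) + 15 = 16*(4 + 2) + 15 = 16*6 + 15 = 96 + 15 = 111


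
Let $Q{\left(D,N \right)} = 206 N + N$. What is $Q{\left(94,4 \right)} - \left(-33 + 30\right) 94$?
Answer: $1110$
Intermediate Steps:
$Q{\left(D,N \right)} = 207 N$
$Q{\left(94,4 \right)} - \left(-33 + 30\right) 94 = 207 \cdot 4 - \left(-33 + 30\right) 94 = 828 - \left(-3\right) 94 = 828 - -282 = 828 + 282 = 1110$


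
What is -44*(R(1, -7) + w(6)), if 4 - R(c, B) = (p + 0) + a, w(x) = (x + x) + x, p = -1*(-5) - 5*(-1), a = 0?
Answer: -528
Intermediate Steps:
p = 10 (p = 5 + 5 = 10)
w(x) = 3*x (w(x) = 2*x + x = 3*x)
R(c, B) = -6 (R(c, B) = 4 - ((10 + 0) + 0) = 4 - (10 + 0) = 4 - 1*10 = 4 - 10 = -6)
-44*(R(1, -7) + w(6)) = -44*(-6 + 3*6) = -44*(-6 + 18) = -44*12 = -528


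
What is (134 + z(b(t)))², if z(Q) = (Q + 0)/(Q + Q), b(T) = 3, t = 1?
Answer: 72361/4 ≈ 18090.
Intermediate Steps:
z(Q) = ½ (z(Q) = Q/((2*Q)) = Q*(1/(2*Q)) = ½)
(134 + z(b(t)))² = (134 + ½)² = (269/2)² = 72361/4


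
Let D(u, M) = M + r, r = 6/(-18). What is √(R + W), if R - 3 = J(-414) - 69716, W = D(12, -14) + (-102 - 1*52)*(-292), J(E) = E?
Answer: 16*I*√885/3 ≈ 158.66*I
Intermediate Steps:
r = -⅓ (r = 6*(-1/18) = -⅓ ≈ -0.33333)
D(u, M) = -⅓ + M (D(u, M) = M - ⅓ = -⅓ + M)
W = 134861/3 (W = (-⅓ - 14) + (-102 - 1*52)*(-292) = -43/3 + (-102 - 52)*(-292) = -43/3 - 154*(-292) = -43/3 + 44968 = 134861/3 ≈ 44954.)
R = -70127 (R = 3 + (-414 - 69716) = 3 - 70130 = -70127)
√(R + W) = √(-70127 + 134861/3) = √(-75520/3) = 16*I*√885/3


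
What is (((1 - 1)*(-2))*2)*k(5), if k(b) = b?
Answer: 0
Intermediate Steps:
(((1 - 1)*(-2))*2)*k(5) = (((1 - 1)*(-2))*2)*5 = ((0*(-2))*2)*5 = (0*2)*5 = 0*5 = 0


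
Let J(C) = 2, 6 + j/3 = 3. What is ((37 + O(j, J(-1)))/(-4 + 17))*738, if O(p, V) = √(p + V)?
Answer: 27306/13 + 738*I*√7/13 ≈ 2100.5 + 150.2*I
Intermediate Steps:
j = -9 (j = -18 + 3*3 = -18 + 9 = -9)
O(p, V) = √(V + p)
((37 + O(j, J(-1)))/(-4 + 17))*738 = ((37 + √(2 - 9))/(-4 + 17))*738 = ((37 + √(-7))/13)*738 = ((37 + I*√7)*(1/13))*738 = (37/13 + I*√7/13)*738 = 27306/13 + 738*I*√7/13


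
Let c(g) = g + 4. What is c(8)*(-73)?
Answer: -876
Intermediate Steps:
c(g) = 4 + g
c(8)*(-73) = (4 + 8)*(-73) = 12*(-73) = -876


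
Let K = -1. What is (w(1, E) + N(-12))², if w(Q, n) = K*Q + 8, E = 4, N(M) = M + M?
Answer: 289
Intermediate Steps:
N(M) = 2*M
w(Q, n) = 8 - Q (w(Q, n) = -Q + 8 = 8 - Q)
(w(1, E) + N(-12))² = ((8 - 1*1) + 2*(-12))² = ((8 - 1) - 24)² = (7 - 24)² = (-17)² = 289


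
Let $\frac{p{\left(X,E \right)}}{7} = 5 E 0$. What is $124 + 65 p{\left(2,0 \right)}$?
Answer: $124$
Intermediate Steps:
$p{\left(X,E \right)} = 0$ ($p{\left(X,E \right)} = 7 \cdot 5 E 0 = 7 \cdot 0 = 0$)
$124 + 65 p{\left(2,0 \right)} = 124 + 65 \cdot 0 = 124 + 0 = 124$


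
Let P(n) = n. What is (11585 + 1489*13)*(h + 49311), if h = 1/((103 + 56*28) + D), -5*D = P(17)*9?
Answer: 2085742600839/1367 ≈ 1.5258e+9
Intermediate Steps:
D = -153/5 (D = -17*9/5 = -⅕*153 = -153/5 ≈ -30.600)
h = 5/8202 (h = 1/((103 + 56*28) - 153/5) = 1/((103 + 1568) - 153/5) = 1/(1671 - 153/5) = 1/(8202/5) = 5/8202 ≈ 0.00060961)
(11585 + 1489*13)*(h + 49311) = (11585 + 1489*13)*(5/8202 + 49311) = (11585 + 19357)*(404448827/8202) = 30942*(404448827/8202) = 2085742600839/1367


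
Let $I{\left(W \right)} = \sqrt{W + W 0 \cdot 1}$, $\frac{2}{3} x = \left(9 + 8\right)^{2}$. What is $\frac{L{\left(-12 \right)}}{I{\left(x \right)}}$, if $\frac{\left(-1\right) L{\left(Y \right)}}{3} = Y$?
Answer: $\frac{12 \sqrt{6}}{17} \approx 1.7291$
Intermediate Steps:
$L{\left(Y \right)} = - 3 Y$
$x = \frac{867}{2}$ ($x = \frac{3 \left(9 + 8\right)^{2}}{2} = \frac{3 \cdot 17^{2}}{2} = \frac{3}{2} \cdot 289 = \frac{867}{2} \approx 433.5$)
$I{\left(W \right)} = \sqrt{W}$ ($I{\left(W \right)} = \sqrt{W + 0 \cdot 1} = \sqrt{W + 0} = \sqrt{W}$)
$\frac{L{\left(-12 \right)}}{I{\left(x \right)}} = \frac{\left(-3\right) \left(-12\right)}{\sqrt{\frac{867}{2}}} = \frac{36}{\frac{17}{2} \sqrt{6}} = 36 \frac{\sqrt{6}}{51} = \frac{12 \sqrt{6}}{17}$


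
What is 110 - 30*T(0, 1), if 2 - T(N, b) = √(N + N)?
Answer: 50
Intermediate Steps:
T(N, b) = 2 - √2*√N (T(N, b) = 2 - √(N + N) = 2 - √(2*N) = 2 - √2*√N)
110 - 30*T(0, 1) = 110 - 30*(2 - √2*√0) = 110 - 30*(2 - 1*√2*0) = 110 - 30*(2 + 0) = 110 - 30*2 = 110 - 60 = 50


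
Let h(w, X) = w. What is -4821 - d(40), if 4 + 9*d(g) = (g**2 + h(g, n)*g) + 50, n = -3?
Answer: -15545/3 ≈ -5181.7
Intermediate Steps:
d(g) = 46/9 + 2*g**2/9 (d(g) = -4/9 + ((g**2 + g*g) + 50)/9 = -4/9 + ((g**2 + g**2) + 50)/9 = -4/9 + (2*g**2 + 50)/9 = -4/9 + (50 + 2*g**2)/9 = -4/9 + (50/9 + 2*g**2/9) = 46/9 + 2*g**2/9)
-4821 - d(40) = -4821 - (46/9 + (2/9)*40**2) = -4821 - (46/9 + (2/9)*1600) = -4821 - (46/9 + 3200/9) = -4821 - 1*1082/3 = -4821 - 1082/3 = -15545/3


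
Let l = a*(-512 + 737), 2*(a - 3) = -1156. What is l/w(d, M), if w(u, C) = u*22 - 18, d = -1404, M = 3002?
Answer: 14375/3434 ≈ 4.1861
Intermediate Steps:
a = -575 (a = 3 + (½)*(-1156) = 3 - 578 = -575)
l = -129375 (l = -575*(-512 + 737) = -575*225 = -129375)
w(u, C) = -18 + 22*u (w(u, C) = 22*u - 18 = -18 + 22*u)
l/w(d, M) = -129375/(-18 + 22*(-1404)) = -129375/(-18 - 30888) = -129375/(-30906) = -129375*(-1/30906) = 14375/3434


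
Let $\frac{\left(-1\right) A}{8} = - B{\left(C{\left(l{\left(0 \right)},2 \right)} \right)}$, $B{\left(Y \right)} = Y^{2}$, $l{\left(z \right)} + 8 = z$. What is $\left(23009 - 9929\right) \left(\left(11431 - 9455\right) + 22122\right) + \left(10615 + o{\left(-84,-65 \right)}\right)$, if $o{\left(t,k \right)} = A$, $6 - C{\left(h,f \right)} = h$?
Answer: $315214023$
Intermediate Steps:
$l{\left(z \right)} = -8 + z$
$C{\left(h,f \right)} = 6 - h$
$A = 1568$ ($A = - 8 \left(- \left(6 - \left(-8 + 0\right)\right)^{2}\right) = - 8 \left(- \left(6 - -8\right)^{2}\right) = - 8 \left(- \left(6 + 8\right)^{2}\right) = - 8 \left(- 14^{2}\right) = - 8 \left(\left(-1\right) 196\right) = \left(-8\right) \left(-196\right) = 1568$)
$o{\left(t,k \right)} = 1568$
$\left(23009 - 9929\right) \left(\left(11431 - 9455\right) + 22122\right) + \left(10615 + o{\left(-84,-65 \right)}\right) = \left(23009 - 9929\right) \left(\left(11431 - 9455\right) + 22122\right) + \left(10615 + 1568\right) = 13080 \left(1976 + 22122\right) + 12183 = 13080 \cdot 24098 + 12183 = 315201840 + 12183 = 315214023$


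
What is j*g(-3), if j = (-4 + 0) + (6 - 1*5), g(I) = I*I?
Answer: -27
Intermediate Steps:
g(I) = I²
j = -3 (j = -4 + (6 - 5) = -4 + 1 = -3)
j*g(-3) = -3*(-3)² = -3*9 = -27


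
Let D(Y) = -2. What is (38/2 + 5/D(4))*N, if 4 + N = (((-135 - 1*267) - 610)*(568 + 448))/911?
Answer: -17025294/911 ≈ -18689.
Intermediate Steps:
N = -1031836/911 (N = -4 + (((-135 - 1*267) - 610)*(568 + 448))/911 = -4 + (((-135 - 267) - 610)*1016)*(1/911) = -4 + ((-402 - 610)*1016)*(1/911) = -4 - 1012*1016*(1/911) = -4 - 1028192*1/911 = -4 - 1028192/911 = -1031836/911 ≈ -1132.6)
(38/2 + 5/D(4))*N = (38/2 + 5/(-2))*(-1031836/911) = (38*(1/2) + 5*(-1/2))*(-1031836/911) = (19 - 5/2)*(-1031836/911) = (33/2)*(-1031836/911) = -17025294/911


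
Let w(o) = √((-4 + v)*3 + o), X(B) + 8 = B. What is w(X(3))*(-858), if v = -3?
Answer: -858*I*√26 ≈ -4375.0*I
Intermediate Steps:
X(B) = -8 + B
w(o) = √(-21 + o) (w(o) = √((-4 - 3)*3 + o) = √(-7*3 + o) = √(-21 + o))
w(X(3))*(-858) = √(-21 + (-8 + 3))*(-858) = √(-21 - 5)*(-858) = √(-26)*(-858) = (I*√26)*(-858) = -858*I*√26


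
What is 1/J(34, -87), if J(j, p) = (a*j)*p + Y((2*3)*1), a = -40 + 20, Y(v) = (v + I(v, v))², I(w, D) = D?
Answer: 1/59304 ≈ 1.6862e-5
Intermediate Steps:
Y(v) = 4*v² (Y(v) = (v + v)² = (2*v)² = 4*v²)
a = -20
J(j, p) = 144 - 20*j*p (J(j, p) = (-20*j)*p + 4*((2*3)*1)² = -20*j*p + 4*(6*1)² = -20*j*p + 4*6² = -20*j*p + 4*36 = -20*j*p + 144 = 144 - 20*j*p)
1/J(34, -87) = 1/(144 - 20*34*(-87)) = 1/(144 + 59160) = 1/59304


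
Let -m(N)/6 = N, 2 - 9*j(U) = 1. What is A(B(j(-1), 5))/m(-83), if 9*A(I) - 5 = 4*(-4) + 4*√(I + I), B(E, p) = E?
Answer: -11/4482 + 2*√2/6723 ≈ -0.0020336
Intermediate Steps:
j(U) = ⅑ (j(U) = 2/9 - ⅑*1 = 2/9 - ⅑ = ⅑)
A(I) = -11/9 + 4*√2*√I/9 (A(I) = 5/9 + (4*(-4) + 4*√(I + I))/9 = 5/9 + (-16 + 4*√(2*I))/9 = 5/9 + (-16 + 4*(√2*√I))/9 = 5/9 + (-16 + 4*√2*√I)/9 = 5/9 + (-16/9 + 4*√2*√I/9) = -11/9 + 4*√2*√I/9)
m(N) = -6*N
A(B(j(-1), 5))/m(-83) = (-11/9 + 4*√2*√(⅑)/9)/((-6*(-83))) = (-11/9 + (4/9)*√2*(⅓))/498 = (-11/9 + 4*√2/27)*(1/498) = -11/4482 + 2*√2/6723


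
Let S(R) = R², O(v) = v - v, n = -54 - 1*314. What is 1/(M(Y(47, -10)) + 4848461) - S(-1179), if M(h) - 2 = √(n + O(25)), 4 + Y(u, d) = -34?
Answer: 2*(-2780082*√23 + 3369781178491*I)/(-4848463*I + 4*√23) ≈ -1.3900e+6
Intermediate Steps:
n = -368 (n = -54 - 314 = -368)
O(v) = 0
Y(u, d) = -38 (Y(u, d) = -4 - 34 = -38)
M(h) = 2 + 4*I*√23 (M(h) = 2 + √(-368 + 0) = 2 + √(-368) = 2 + 4*I*√23)
1/(M(Y(47, -10)) + 4848461) - S(-1179) = 1/((2 + 4*I*√23) + 4848461) - 1*(-1179)² = 1/(4848463 + 4*I*√23) - 1*1390041 = 1/(4848463 + 4*I*√23) - 1390041 = -1390041 + 1/(4848463 + 4*I*√23)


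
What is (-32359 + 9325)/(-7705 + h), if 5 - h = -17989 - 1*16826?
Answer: -2094/2465 ≈ -0.84949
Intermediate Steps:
h = 34820 (h = 5 - (-17989 - 1*16826) = 5 - (-17989 - 16826) = 5 - 1*(-34815) = 5 + 34815 = 34820)
(-32359 + 9325)/(-7705 + h) = (-32359 + 9325)/(-7705 + 34820) = -23034/27115 = -23034*1/27115 = -2094/2465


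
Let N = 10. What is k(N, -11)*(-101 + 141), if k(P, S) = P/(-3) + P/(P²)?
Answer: -388/3 ≈ -129.33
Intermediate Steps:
k(P, S) = 1/P - P/3 (k(P, S) = P*(-⅓) + P/P² = -P/3 + 1/P = 1/P - P/3)
k(N, -11)*(-101 + 141) = (1/10 - ⅓*10)*(-101 + 141) = (⅒ - 10/3)*40 = -97/30*40 = -388/3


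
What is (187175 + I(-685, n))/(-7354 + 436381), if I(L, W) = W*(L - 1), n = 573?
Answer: -205903/429027 ≈ -0.47993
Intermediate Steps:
I(L, W) = W*(-1 + L)
(187175 + I(-685, n))/(-7354 + 436381) = (187175 + 573*(-1 - 685))/(-7354 + 436381) = (187175 + 573*(-686))/429027 = (187175 - 393078)*(1/429027) = -205903*1/429027 = -205903/429027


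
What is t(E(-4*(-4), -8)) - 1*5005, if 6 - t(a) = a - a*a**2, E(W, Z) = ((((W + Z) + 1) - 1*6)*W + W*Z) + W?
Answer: -267079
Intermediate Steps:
E(W, Z) = W + W*Z + W*(-5 + W + Z) (E(W, Z) = (((1 + W + Z) - 6)*W + W*Z) + W = ((-5 + W + Z)*W + W*Z) + W = (W*(-5 + W + Z) + W*Z) + W = (W*Z + W*(-5 + W + Z)) + W = W + W*Z + W*(-5 + W + Z))
t(a) = 6 + a**3 - a (t(a) = 6 - (a - a*a**2) = 6 - (a - a**3) = 6 + (a**3 - a) = 6 + a**3 - a)
t(E(-4*(-4), -8)) - 1*5005 = (6 + ((-4*(-4))*(-4 - 4*(-4) + 2*(-8)))**3 - (-4*(-4))*(-4 - 4*(-4) + 2*(-8))) - 1*5005 = (6 + (16*(-4 + 16 - 16))**3 - 16*(-4 + 16 - 16)) - 5005 = (6 + (16*(-4))**3 - 16*(-4)) - 5005 = (6 + (-64)**3 - 1*(-64)) - 5005 = (6 - 262144 + 64) - 5005 = -262074 - 5005 = -267079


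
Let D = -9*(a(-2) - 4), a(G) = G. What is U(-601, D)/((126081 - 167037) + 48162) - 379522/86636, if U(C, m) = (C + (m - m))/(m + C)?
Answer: -16998897361/3880585929 ≈ -4.3805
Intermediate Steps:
D = 54 (D = -9*(-2 - 4) = -9*(-6) = 54)
U(C, m) = C/(C + m) (U(C, m) = (C + 0)/(C + m) = C/(C + m))
U(-601, D)/((126081 - 167037) + 48162) - 379522/86636 = (-601/(-601 + 54))/((126081 - 167037) + 48162) - 379522/86636 = (-601/(-547))/(-40956 + 48162) - 379522*1/86636 = -601*(-1/547)/7206 - 17251/3938 = (601/547)*(1/7206) - 17251/3938 = 601/3941682 - 17251/3938 = -16998897361/3880585929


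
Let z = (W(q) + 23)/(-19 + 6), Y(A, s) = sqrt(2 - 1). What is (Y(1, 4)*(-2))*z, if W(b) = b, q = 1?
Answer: 48/13 ≈ 3.6923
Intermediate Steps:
Y(A, s) = 1 (Y(A, s) = sqrt(1) = 1)
z = -24/13 (z = (1 + 23)/(-19 + 6) = 24/(-13) = 24*(-1/13) = -24/13 ≈ -1.8462)
(Y(1, 4)*(-2))*z = (1*(-2))*(-24/13) = -2*(-24/13) = 48/13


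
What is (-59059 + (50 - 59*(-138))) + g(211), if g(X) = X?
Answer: -50656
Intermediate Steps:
(-59059 + (50 - 59*(-138))) + g(211) = (-59059 + (50 - 59*(-138))) + 211 = (-59059 + (50 + 8142)) + 211 = (-59059 + 8192) + 211 = -50867 + 211 = -50656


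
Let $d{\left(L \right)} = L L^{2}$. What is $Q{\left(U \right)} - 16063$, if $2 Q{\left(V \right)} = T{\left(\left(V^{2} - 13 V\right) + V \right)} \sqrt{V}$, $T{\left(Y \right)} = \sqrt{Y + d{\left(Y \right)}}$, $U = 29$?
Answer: $-16063 + \frac{145 \sqrt{165274}}{2} \approx 13411.0$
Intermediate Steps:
$d{\left(L \right)} = L^{3}$
$T{\left(Y \right)} = \sqrt{Y + Y^{3}}$
$Q{\left(V \right)} = \frac{\sqrt{V} \sqrt{V^{2} + \left(V^{2} - 12 V\right)^{3} - 12 V}}{2}$ ($Q{\left(V \right)} = \frac{\sqrt{\left(\left(V^{2} - 13 V\right) + V\right) + \left(\left(V^{2} - 13 V\right) + V\right)^{3}} \sqrt{V}}{2} = \frac{\sqrt{\left(V^{2} - 12 V\right) + \left(V^{2} - 12 V\right)^{3}} \sqrt{V}}{2} = \frac{\sqrt{V^{2} + \left(V^{2} - 12 V\right)^{3} - 12 V} \sqrt{V}}{2} = \frac{\sqrt{V} \sqrt{V^{2} + \left(V^{2} - 12 V\right)^{3} - 12 V}}{2}$)
$Q{\left(U \right)} - 16063 = \frac{\sqrt{29} \sqrt{29 \left(1 + 29^{2} \left(-12 + 29\right)^{2}\right) \left(-12 + 29\right)}}{2} - 16063 = \frac{\sqrt{29} \sqrt{29 \left(1 + 841 \cdot 17^{2}\right) 17}}{2} - 16063 = \frac{\sqrt{29} \sqrt{29 \left(1 + 841 \cdot 289\right) 17}}{2} - 16063 = \frac{\sqrt{29} \sqrt{29 \left(1 + 243049\right) 17}}{2} - 16063 = \frac{\sqrt{29} \sqrt{29 \cdot 243050 \cdot 17}}{2} - 16063 = \frac{\sqrt{29} \sqrt{119823650}}{2} - 16063 = \frac{\sqrt{29} \cdot 5 \sqrt{4792946}}{2} - 16063 = \frac{145 \sqrt{165274}}{2} - 16063 = -16063 + \frac{145 \sqrt{165274}}{2}$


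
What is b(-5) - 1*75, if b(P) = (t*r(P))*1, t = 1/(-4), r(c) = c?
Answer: -295/4 ≈ -73.750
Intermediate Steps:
t = -¼ ≈ -0.25000
b(P) = -P/4 (b(P) = -P/4*1 = -P/4)
b(-5) - 1*75 = -¼*(-5) - 1*75 = 5/4 - 75 = -295/4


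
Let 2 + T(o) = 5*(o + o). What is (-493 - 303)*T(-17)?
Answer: 136912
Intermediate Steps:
T(o) = -2 + 10*o (T(o) = -2 + 5*(o + o) = -2 + 5*(2*o) = -2 + 10*o)
(-493 - 303)*T(-17) = (-493 - 303)*(-2 + 10*(-17)) = -796*(-2 - 170) = -796*(-172) = 136912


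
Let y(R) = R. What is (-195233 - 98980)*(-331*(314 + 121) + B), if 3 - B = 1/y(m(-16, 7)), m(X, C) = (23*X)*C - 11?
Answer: 109588879847229/2587 ≈ 4.2361e+10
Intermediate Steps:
m(X, C) = -11 + 23*C*X (m(X, C) = 23*C*X - 11 = -11 + 23*C*X)
B = 7762/2587 (B = 3 - 1/(-11 + 23*7*(-16)) = 3 - 1/(-11 - 2576) = 3 - 1/(-2587) = 3 - 1*(-1/2587) = 3 + 1/2587 = 7762/2587 ≈ 3.0004)
(-195233 - 98980)*(-331*(314 + 121) + B) = (-195233 - 98980)*(-331*(314 + 121) + 7762/2587) = -294213*(-331*435 + 7762/2587) = -294213*(-143985 + 7762/2587) = -294213*(-372481433/2587) = 109588879847229/2587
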